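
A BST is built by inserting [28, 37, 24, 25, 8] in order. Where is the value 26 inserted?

Starting tree (level order): [28, 24, 37, 8, 25]
Insertion path: 28 -> 24 -> 25
Result: insert 26 as right child of 25
Final tree (level order): [28, 24, 37, 8, 25, None, None, None, None, None, 26]


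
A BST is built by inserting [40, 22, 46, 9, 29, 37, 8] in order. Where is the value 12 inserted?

Starting tree (level order): [40, 22, 46, 9, 29, None, None, 8, None, None, 37]
Insertion path: 40 -> 22 -> 9
Result: insert 12 as right child of 9
Final tree (level order): [40, 22, 46, 9, 29, None, None, 8, 12, None, 37]


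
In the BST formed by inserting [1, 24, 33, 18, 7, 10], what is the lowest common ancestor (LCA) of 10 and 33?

Tree insertion order: [1, 24, 33, 18, 7, 10]
Tree (level-order array): [1, None, 24, 18, 33, 7, None, None, None, None, 10]
In a BST, the LCA of p=10, q=33 is the first node v on the
root-to-leaf path with p <= v <= q (go left if both < v, right if both > v).
Walk from root:
  at 1: both 10 and 33 > 1, go right
  at 24: 10 <= 24 <= 33, this is the LCA
LCA = 24


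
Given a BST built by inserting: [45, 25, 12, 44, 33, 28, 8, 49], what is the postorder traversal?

Tree insertion order: [45, 25, 12, 44, 33, 28, 8, 49]
Tree (level-order array): [45, 25, 49, 12, 44, None, None, 8, None, 33, None, None, None, 28]
Postorder traversal: [8, 12, 28, 33, 44, 25, 49, 45]


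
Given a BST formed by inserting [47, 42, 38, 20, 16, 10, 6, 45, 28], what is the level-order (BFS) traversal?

Tree insertion order: [47, 42, 38, 20, 16, 10, 6, 45, 28]
Tree (level-order array): [47, 42, None, 38, 45, 20, None, None, None, 16, 28, 10, None, None, None, 6]
BFS from the root, enqueuing left then right child of each popped node:
  queue [47] -> pop 47, enqueue [42], visited so far: [47]
  queue [42] -> pop 42, enqueue [38, 45], visited so far: [47, 42]
  queue [38, 45] -> pop 38, enqueue [20], visited so far: [47, 42, 38]
  queue [45, 20] -> pop 45, enqueue [none], visited so far: [47, 42, 38, 45]
  queue [20] -> pop 20, enqueue [16, 28], visited so far: [47, 42, 38, 45, 20]
  queue [16, 28] -> pop 16, enqueue [10], visited so far: [47, 42, 38, 45, 20, 16]
  queue [28, 10] -> pop 28, enqueue [none], visited so far: [47, 42, 38, 45, 20, 16, 28]
  queue [10] -> pop 10, enqueue [6], visited so far: [47, 42, 38, 45, 20, 16, 28, 10]
  queue [6] -> pop 6, enqueue [none], visited so far: [47, 42, 38, 45, 20, 16, 28, 10, 6]
Result: [47, 42, 38, 45, 20, 16, 28, 10, 6]


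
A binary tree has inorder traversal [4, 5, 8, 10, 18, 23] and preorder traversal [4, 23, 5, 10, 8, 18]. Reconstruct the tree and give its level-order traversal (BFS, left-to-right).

Inorder:  [4, 5, 8, 10, 18, 23]
Preorder: [4, 23, 5, 10, 8, 18]
Algorithm: preorder visits root first, so consume preorder in order;
for each root, split the current inorder slice at that value into
left-subtree inorder and right-subtree inorder, then recurse.
Recursive splits:
  root=4; inorder splits into left=[], right=[5, 8, 10, 18, 23]
  root=23; inorder splits into left=[5, 8, 10, 18], right=[]
  root=5; inorder splits into left=[], right=[8, 10, 18]
  root=10; inorder splits into left=[8], right=[18]
  root=8; inorder splits into left=[], right=[]
  root=18; inorder splits into left=[], right=[]
Reconstructed level-order: [4, 23, 5, 10, 8, 18]


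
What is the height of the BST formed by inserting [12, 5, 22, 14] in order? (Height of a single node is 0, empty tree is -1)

Insertion order: [12, 5, 22, 14]
Tree (level-order array): [12, 5, 22, None, None, 14]
Compute height bottom-up (empty subtree = -1):
  height(5) = 1 + max(-1, -1) = 0
  height(14) = 1 + max(-1, -1) = 0
  height(22) = 1 + max(0, -1) = 1
  height(12) = 1 + max(0, 1) = 2
Height = 2


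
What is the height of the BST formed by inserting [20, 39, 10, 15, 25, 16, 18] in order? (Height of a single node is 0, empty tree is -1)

Insertion order: [20, 39, 10, 15, 25, 16, 18]
Tree (level-order array): [20, 10, 39, None, 15, 25, None, None, 16, None, None, None, 18]
Compute height bottom-up (empty subtree = -1):
  height(18) = 1 + max(-1, -1) = 0
  height(16) = 1 + max(-1, 0) = 1
  height(15) = 1 + max(-1, 1) = 2
  height(10) = 1 + max(-1, 2) = 3
  height(25) = 1 + max(-1, -1) = 0
  height(39) = 1 + max(0, -1) = 1
  height(20) = 1 + max(3, 1) = 4
Height = 4


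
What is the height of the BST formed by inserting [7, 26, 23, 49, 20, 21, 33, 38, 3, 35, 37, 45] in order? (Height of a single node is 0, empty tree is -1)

Insertion order: [7, 26, 23, 49, 20, 21, 33, 38, 3, 35, 37, 45]
Tree (level-order array): [7, 3, 26, None, None, 23, 49, 20, None, 33, None, None, 21, None, 38, None, None, 35, 45, None, 37]
Compute height bottom-up (empty subtree = -1):
  height(3) = 1 + max(-1, -1) = 0
  height(21) = 1 + max(-1, -1) = 0
  height(20) = 1 + max(-1, 0) = 1
  height(23) = 1 + max(1, -1) = 2
  height(37) = 1 + max(-1, -1) = 0
  height(35) = 1 + max(-1, 0) = 1
  height(45) = 1 + max(-1, -1) = 0
  height(38) = 1 + max(1, 0) = 2
  height(33) = 1 + max(-1, 2) = 3
  height(49) = 1 + max(3, -1) = 4
  height(26) = 1 + max(2, 4) = 5
  height(7) = 1 + max(0, 5) = 6
Height = 6


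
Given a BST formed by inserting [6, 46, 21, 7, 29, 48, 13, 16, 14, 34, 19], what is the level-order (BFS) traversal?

Tree insertion order: [6, 46, 21, 7, 29, 48, 13, 16, 14, 34, 19]
Tree (level-order array): [6, None, 46, 21, 48, 7, 29, None, None, None, 13, None, 34, None, 16, None, None, 14, 19]
BFS from the root, enqueuing left then right child of each popped node:
  queue [6] -> pop 6, enqueue [46], visited so far: [6]
  queue [46] -> pop 46, enqueue [21, 48], visited so far: [6, 46]
  queue [21, 48] -> pop 21, enqueue [7, 29], visited so far: [6, 46, 21]
  queue [48, 7, 29] -> pop 48, enqueue [none], visited so far: [6, 46, 21, 48]
  queue [7, 29] -> pop 7, enqueue [13], visited so far: [6, 46, 21, 48, 7]
  queue [29, 13] -> pop 29, enqueue [34], visited so far: [6, 46, 21, 48, 7, 29]
  queue [13, 34] -> pop 13, enqueue [16], visited so far: [6, 46, 21, 48, 7, 29, 13]
  queue [34, 16] -> pop 34, enqueue [none], visited so far: [6, 46, 21, 48, 7, 29, 13, 34]
  queue [16] -> pop 16, enqueue [14, 19], visited so far: [6, 46, 21, 48, 7, 29, 13, 34, 16]
  queue [14, 19] -> pop 14, enqueue [none], visited so far: [6, 46, 21, 48, 7, 29, 13, 34, 16, 14]
  queue [19] -> pop 19, enqueue [none], visited so far: [6, 46, 21, 48, 7, 29, 13, 34, 16, 14, 19]
Result: [6, 46, 21, 48, 7, 29, 13, 34, 16, 14, 19]


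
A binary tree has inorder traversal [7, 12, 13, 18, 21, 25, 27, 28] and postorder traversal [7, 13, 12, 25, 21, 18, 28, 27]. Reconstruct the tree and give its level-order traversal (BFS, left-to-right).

Inorder:   [7, 12, 13, 18, 21, 25, 27, 28]
Postorder: [7, 13, 12, 25, 21, 18, 28, 27]
Algorithm: postorder visits root last, so walk postorder right-to-left;
each value is the root of the current inorder slice — split it at that
value, recurse on the right subtree first, then the left.
Recursive splits:
  root=27; inorder splits into left=[7, 12, 13, 18, 21, 25], right=[28]
  root=28; inorder splits into left=[], right=[]
  root=18; inorder splits into left=[7, 12, 13], right=[21, 25]
  root=21; inorder splits into left=[], right=[25]
  root=25; inorder splits into left=[], right=[]
  root=12; inorder splits into left=[7], right=[13]
  root=13; inorder splits into left=[], right=[]
  root=7; inorder splits into left=[], right=[]
Reconstructed level-order: [27, 18, 28, 12, 21, 7, 13, 25]


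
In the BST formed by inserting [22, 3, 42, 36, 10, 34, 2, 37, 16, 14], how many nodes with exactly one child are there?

Tree built from: [22, 3, 42, 36, 10, 34, 2, 37, 16, 14]
Tree (level-order array): [22, 3, 42, 2, 10, 36, None, None, None, None, 16, 34, 37, 14]
Rule: These are nodes with exactly 1 non-null child.
Per-node child counts:
  node 22: 2 child(ren)
  node 3: 2 child(ren)
  node 2: 0 child(ren)
  node 10: 1 child(ren)
  node 16: 1 child(ren)
  node 14: 0 child(ren)
  node 42: 1 child(ren)
  node 36: 2 child(ren)
  node 34: 0 child(ren)
  node 37: 0 child(ren)
Matching nodes: [10, 16, 42]
Count of nodes with exactly one child: 3


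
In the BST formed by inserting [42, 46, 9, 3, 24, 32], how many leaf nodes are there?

Tree built from: [42, 46, 9, 3, 24, 32]
Tree (level-order array): [42, 9, 46, 3, 24, None, None, None, None, None, 32]
Rule: A leaf has 0 children.
Per-node child counts:
  node 42: 2 child(ren)
  node 9: 2 child(ren)
  node 3: 0 child(ren)
  node 24: 1 child(ren)
  node 32: 0 child(ren)
  node 46: 0 child(ren)
Matching nodes: [3, 32, 46]
Count of leaf nodes: 3


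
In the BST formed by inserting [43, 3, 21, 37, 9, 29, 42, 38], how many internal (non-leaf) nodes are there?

Tree built from: [43, 3, 21, 37, 9, 29, 42, 38]
Tree (level-order array): [43, 3, None, None, 21, 9, 37, None, None, 29, 42, None, None, 38]
Rule: An internal node has at least one child.
Per-node child counts:
  node 43: 1 child(ren)
  node 3: 1 child(ren)
  node 21: 2 child(ren)
  node 9: 0 child(ren)
  node 37: 2 child(ren)
  node 29: 0 child(ren)
  node 42: 1 child(ren)
  node 38: 0 child(ren)
Matching nodes: [43, 3, 21, 37, 42]
Count of internal (non-leaf) nodes: 5


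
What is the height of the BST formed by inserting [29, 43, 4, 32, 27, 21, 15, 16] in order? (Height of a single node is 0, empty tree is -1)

Insertion order: [29, 43, 4, 32, 27, 21, 15, 16]
Tree (level-order array): [29, 4, 43, None, 27, 32, None, 21, None, None, None, 15, None, None, 16]
Compute height bottom-up (empty subtree = -1):
  height(16) = 1 + max(-1, -1) = 0
  height(15) = 1 + max(-1, 0) = 1
  height(21) = 1 + max(1, -1) = 2
  height(27) = 1 + max(2, -1) = 3
  height(4) = 1 + max(-1, 3) = 4
  height(32) = 1 + max(-1, -1) = 0
  height(43) = 1 + max(0, -1) = 1
  height(29) = 1 + max(4, 1) = 5
Height = 5


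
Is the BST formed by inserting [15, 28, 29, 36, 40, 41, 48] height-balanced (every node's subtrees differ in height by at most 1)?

Tree (level-order array): [15, None, 28, None, 29, None, 36, None, 40, None, 41, None, 48]
Definition: a tree is height-balanced if, at every node, |h(left) - h(right)| <= 1 (empty subtree has height -1).
Bottom-up per-node check:
  node 48: h_left=-1, h_right=-1, diff=0 [OK], height=0
  node 41: h_left=-1, h_right=0, diff=1 [OK], height=1
  node 40: h_left=-1, h_right=1, diff=2 [FAIL (|-1-1|=2 > 1)], height=2
  node 36: h_left=-1, h_right=2, diff=3 [FAIL (|-1-2|=3 > 1)], height=3
  node 29: h_left=-1, h_right=3, diff=4 [FAIL (|-1-3|=4 > 1)], height=4
  node 28: h_left=-1, h_right=4, diff=5 [FAIL (|-1-4|=5 > 1)], height=5
  node 15: h_left=-1, h_right=5, diff=6 [FAIL (|-1-5|=6 > 1)], height=6
Node 40 violates the condition: |-1 - 1| = 2 > 1.
Result: Not balanced


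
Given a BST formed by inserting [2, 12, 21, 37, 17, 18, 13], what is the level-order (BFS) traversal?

Tree insertion order: [2, 12, 21, 37, 17, 18, 13]
Tree (level-order array): [2, None, 12, None, 21, 17, 37, 13, 18]
BFS from the root, enqueuing left then right child of each popped node:
  queue [2] -> pop 2, enqueue [12], visited so far: [2]
  queue [12] -> pop 12, enqueue [21], visited so far: [2, 12]
  queue [21] -> pop 21, enqueue [17, 37], visited so far: [2, 12, 21]
  queue [17, 37] -> pop 17, enqueue [13, 18], visited so far: [2, 12, 21, 17]
  queue [37, 13, 18] -> pop 37, enqueue [none], visited so far: [2, 12, 21, 17, 37]
  queue [13, 18] -> pop 13, enqueue [none], visited so far: [2, 12, 21, 17, 37, 13]
  queue [18] -> pop 18, enqueue [none], visited so far: [2, 12, 21, 17, 37, 13, 18]
Result: [2, 12, 21, 17, 37, 13, 18]


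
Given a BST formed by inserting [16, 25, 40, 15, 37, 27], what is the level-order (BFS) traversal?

Tree insertion order: [16, 25, 40, 15, 37, 27]
Tree (level-order array): [16, 15, 25, None, None, None, 40, 37, None, 27]
BFS from the root, enqueuing left then right child of each popped node:
  queue [16] -> pop 16, enqueue [15, 25], visited so far: [16]
  queue [15, 25] -> pop 15, enqueue [none], visited so far: [16, 15]
  queue [25] -> pop 25, enqueue [40], visited so far: [16, 15, 25]
  queue [40] -> pop 40, enqueue [37], visited so far: [16, 15, 25, 40]
  queue [37] -> pop 37, enqueue [27], visited so far: [16, 15, 25, 40, 37]
  queue [27] -> pop 27, enqueue [none], visited so far: [16, 15, 25, 40, 37, 27]
Result: [16, 15, 25, 40, 37, 27]


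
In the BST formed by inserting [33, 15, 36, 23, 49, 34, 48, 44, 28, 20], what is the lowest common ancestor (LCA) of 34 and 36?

Tree insertion order: [33, 15, 36, 23, 49, 34, 48, 44, 28, 20]
Tree (level-order array): [33, 15, 36, None, 23, 34, 49, 20, 28, None, None, 48, None, None, None, None, None, 44]
In a BST, the LCA of p=34, q=36 is the first node v on the
root-to-leaf path with p <= v <= q (go left if both < v, right if both > v).
Walk from root:
  at 33: both 34 and 36 > 33, go right
  at 36: 34 <= 36 <= 36, this is the LCA
LCA = 36


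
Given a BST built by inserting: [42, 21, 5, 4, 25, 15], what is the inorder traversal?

Tree insertion order: [42, 21, 5, 4, 25, 15]
Tree (level-order array): [42, 21, None, 5, 25, 4, 15]
Inorder traversal: [4, 5, 15, 21, 25, 42]


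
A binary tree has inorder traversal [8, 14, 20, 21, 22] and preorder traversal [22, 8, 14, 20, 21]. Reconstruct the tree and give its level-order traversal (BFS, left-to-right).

Inorder:  [8, 14, 20, 21, 22]
Preorder: [22, 8, 14, 20, 21]
Algorithm: preorder visits root first, so consume preorder in order;
for each root, split the current inorder slice at that value into
left-subtree inorder and right-subtree inorder, then recurse.
Recursive splits:
  root=22; inorder splits into left=[8, 14, 20, 21], right=[]
  root=8; inorder splits into left=[], right=[14, 20, 21]
  root=14; inorder splits into left=[], right=[20, 21]
  root=20; inorder splits into left=[], right=[21]
  root=21; inorder splits into left=[], right=[]
Reconstructed level-order: [22, 8, 14, 20, 21]


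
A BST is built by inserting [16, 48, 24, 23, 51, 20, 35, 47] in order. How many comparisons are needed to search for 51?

Search path for 51: 16 -> 48 -> 51
Found: True
Comparisons: 3


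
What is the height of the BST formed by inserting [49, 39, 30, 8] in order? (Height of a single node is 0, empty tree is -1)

Insertion order: [49, 39, 30, 8]
Tree (level-order array): [49, 39, None, 30, None, 8]
Compute height bottom-up (empty subtree = -1):
  height(8) = 1 + max(-1, -1) = 0
  height(30) = 1 + max(0, -1) = 1
  height(39) = 1 + max(1, -1) = 2
  height(49) = 1 + max(2, -1) = 3
Height = 3


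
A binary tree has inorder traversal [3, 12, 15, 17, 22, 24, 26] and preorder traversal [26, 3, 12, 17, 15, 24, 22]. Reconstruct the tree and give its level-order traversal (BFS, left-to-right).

Inorder:  [3, 12, 15, 17, 22, 24, 26]
Preorder: [26, 3, 12, 17, 15, 24, 22]
Algorithm: preorder visits root first, so consume preorder in order;
for each root, split the current inorder slice at that value into
left-subtree inorder and right-subtree inorder, then recurse.
Recursive splits:
  root=26; inorder splits into left=[3, 12, 15, 17, 22, 24], right=[]
  root=3; inorder splits into left=[], right=[12, 15, 17, 22, 24]
  root=12; inorder splits into left=[], right=[15, 17, 22, 24]
  root=17; inorder splits into left=[15], right=[22, 24]
  root=15; inorder splits into left=[], right=[]
  root=24; inorder splits into left=[22], right=[]
  root=22; inorder splits into left=[], right=[]
Reconstructed level-order: [26, 3, 12, 17, 15, 24, 22]


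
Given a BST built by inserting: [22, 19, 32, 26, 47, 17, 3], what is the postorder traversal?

Tree insertion order: [22, 19, 32, 26, 47, 17, 3]
Tree (level-order array): [22, 19, 32, 17, None, 26, 47, 3]
Postorder traversal: [3, 17, 19, 26, 47, 32, 22]


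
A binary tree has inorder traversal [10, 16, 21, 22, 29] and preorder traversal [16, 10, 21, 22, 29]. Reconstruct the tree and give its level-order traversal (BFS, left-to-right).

Inorder:  [10, 16, 21, 22, 29]
Preorder: [16, 10, 21, 22, 29]
Algorithm: preorder visits root first, so consume preorder in order;
for each root, split the current inorder slice at that value into
left-subtree inorder and right-subtree inorder, then recurse.
Recursive splits:
  root=16; inorder splits into left=[10], right=[21, 22, 29]
  root=10; inorder splits into left=[], right=[]
  root=21; inorder splits into left=[], right=[22, 29]
  root=22; inorder splits into left=[], right=[29]
  root=29; inorder splits into left=[], right=[]
Reconstructed level-order: [16, 10, 21, 22, 29]


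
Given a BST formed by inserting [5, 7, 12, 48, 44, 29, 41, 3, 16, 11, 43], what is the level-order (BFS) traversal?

Tree insertion order: [5, 7, 12, 48, 44, 29, 41, 3, 16, 11, 43]
Tree (level-order array): [5, 3, 7, None, None, None, 12, 11, 48, None, None, 44, None, 29, None, 16, 41, None, None, None, 43]
BFS from the root, enqueuing left then right child of each popped node:
  queue [5] -> pop 5, enqueue [3, 7], visited so far: [5]
  queue [3, 7] -> pop 3, enqueue [none], visited so far: [5, 3]
  queue [7] -> pop 7, enqueue [12], visited so far: [5, 3, 7]
  queue [12] -> pop 12, enqueue [11, 48], visited so far: [5, 3, 7, 12]
  queue [11, 48] -> pop 11, enqueue [none], visited so far: [5, 3, 7, 12, 11]
  queue [48] -> pop 48, enqueue [44], visited so far: [5, 3, 7, 12, 11, 48]
  queue [44] -> pop 44, enqueue [29], visited so far: [5, 3, 7, 12, 11, 48, 44]
  queue [29] -> pop 29, enqueue [16, 41], visited so far: [5, 3, 7, 12, 11, 48, 44, 29]
  queue [16, 41] -> pop 16, enqueue [none], visited so far: [5, 3, 7, 12, 11, 48, 44, 29, 16]
  queue [41] -> pop 41, enqueue [43], visited so far: [5, 3, 7, 12, 11, 48, 44, 29, 16, 41]
  queue [43] -> pop 43, enqueue [none], visited so far: [5, 3, 7, 12, 11, 48, 44, 29, 16, 41, 43]
Result: [5, 3, 7, 12, 11, 48, 44, 29, 16, 41, 43]


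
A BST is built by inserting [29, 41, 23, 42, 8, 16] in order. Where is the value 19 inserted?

Starting tree (level order): [29, 23, 41, 8, None, None, 42, None, 16]
Insertion path: 29 -> 23 -> 8 -> 16
Result: insert 19 as right child of 16
Final tree (level order): [29, 23, 41, 8, None, None, 42, None, 16, None, None, None, 19]


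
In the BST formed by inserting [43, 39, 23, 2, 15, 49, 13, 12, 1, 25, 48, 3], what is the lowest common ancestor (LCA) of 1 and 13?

Tree insertion order: [43, 39, 23, 2, 15, 49, 13, 12, 1, 25, 48, 3]
Tree (level-order array): [43, 39, 49, 23, None, 48, None, 2, 25, None, None, 1, 15, None, None, None, None, 13, None, 12, None, 3]
In a BST, the LCA of p=1, q=13 is the first node v on the
root-to-leaf path with p <= v <= q (go left if both < v, right if both > v).
Walk from root:
  at 43: both 1 and 13 < 43, go left
  at 39: both 1 and 13 < 39, go left
  at 23: both 1 and 13 < 23, go left
  at 2: 1 <= 2 <= 13, this is the LCA
LCA = 2


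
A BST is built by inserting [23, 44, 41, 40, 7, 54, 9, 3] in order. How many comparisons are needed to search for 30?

Search path for 30: 23 -> 44 -> 41 -> 40
Found: False
Comparisons: 4


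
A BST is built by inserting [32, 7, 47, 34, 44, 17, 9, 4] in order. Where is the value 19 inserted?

Starting tree (level order): [32, 7, 47, 4, 17, 34, None, None, None, 9, None, None, 44]
Insertion path: 32 -> 7 -> 17
Result: insert 19 as right child of 17
Final tree (level order): [32, 7, 47, 4, 17, 34, None, None, None, 9, 19, None, 44]


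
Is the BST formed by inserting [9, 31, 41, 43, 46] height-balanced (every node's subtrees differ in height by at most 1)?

Tree (level-order array): [9, None, 31, None, 41, None, 43, None, 46]
Definition: a tree is height-balanced if, at every node, |h(left) - h(right)| <= 1 (empty subtree has height -1).
Bottom-up per-node check:
  node 46: h_left=-1, h_right=-1, diff=0 [OK], height=0
  node 43: h_left=-1, h_right=0, diff=1 [OK], height=1
  node 41: h_left=-1, h_right=1, diff=2 [FAIL (|-1-1|=2 > 1)], height=2
  node 31: h_left=-1, h_right=2, diff=3 [FAIL (|-1-2|=3 > 1)], height=3
  node 9: h_left=-1, h_right=3, diff=4 [FAIL (|-1-3|=4 > 1)], height=4
Node 41 violates the condition: |-1 - 1| = 2 > 1.
Result: Not balanced


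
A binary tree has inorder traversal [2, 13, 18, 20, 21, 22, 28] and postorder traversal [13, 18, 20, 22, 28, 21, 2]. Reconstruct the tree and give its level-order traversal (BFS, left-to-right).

Inorder:   [2, 13, 18, 20, 21, 22, 28]
Postorder: [13, 18, 20, 22, 28, 21, 2]
Algorithm: postorder visits root last, so walk postorder right-to-left;
each value is the root of the current inorder slice — split it at that
value, recurse on the right subtree first, then the left.
Recursive splits:
  root=2; inorder splits into left=[], right=[13, 18, 20, 21, 22, 28]
  root=21; inorder splits into left=[13, 18, 20], right=[22, 28]
  root=28; inorder splits into left=[22], right=[]
  root=22; inorder splits into left=[], right=[]
  root=20; inorder splits into left=[13, 18], right=[]
  root=18; inorder splits into left=[13], right=[]
  root=13; inorder splits into left=[], right=[]
Reconstructed level-order: [2, 21, 20, 28, 18, 22, 13]


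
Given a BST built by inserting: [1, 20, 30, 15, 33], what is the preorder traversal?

Tree insertion order: [1, 20, 30, 15, 33]
Tree (level-order array): [1, None, 20, 15, 30, None, None, None, 33]
Preorder traversal: [1, 20, 15, 30, 33]


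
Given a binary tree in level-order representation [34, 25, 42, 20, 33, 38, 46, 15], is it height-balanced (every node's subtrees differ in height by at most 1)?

Tree (level-order array): [34, 25, 42, 20, 33, 38, 46, 15]
Definition: a tree is height-balanced if, at every node, |h(left) - h(right)| <= 1 (empty subtree has height -1).
Bottom-up per-node check:
  node 15: h_left=-1, h_right=-1, diff=0 [OK], height=0
  node 20: h_left=0, h_right=-1, diff=1 [OK], height=1
  node 33: h_left=-1, h_right=-1, diff=0 [OK], height=0
  node 25: h_left=1, h_right=0, diff=1 [OK], height=2
  node 38: h_left=-1, h_right=-1, diff=0 [OK], height=0
  node 46: h_left=-1, h_right=-1, diff=0 [OK], height=0
  node 42: h_left=0, h_right=0, diff=0 [OK], height=1
  node 34: h_left=2, h_right=1, diff=1 [OK], height=3
All nodes satisfy the balance condition.
Result: Balanced


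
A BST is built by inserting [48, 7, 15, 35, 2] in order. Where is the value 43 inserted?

Starting tree (level order): [48, 7, None, 2, 15, None, None, None, 35]
Insertion path: 48 -> 7 -> 15 -> 35
Result: insert 43 as right child of 35
Final tree (level order): [48, 7, None, 2, 15, None, None, None, 35, None, 43]


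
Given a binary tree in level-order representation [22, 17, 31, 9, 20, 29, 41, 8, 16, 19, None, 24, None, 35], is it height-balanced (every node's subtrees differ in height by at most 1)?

Tree (level-order array): [22, 17, 31, 9, 20, 29, 41, 8, 16, 19, None, 24, None, 35]
Definition: a tree is height-balanced if, at every node, |h(left) - h(right)| <= 1 (empty subtree has height -1).
Bottom-up per-node check:
  node 8: h_left=-1, h_right=-1, diff=0 [OK], height=0
  node 16: h_left=-1, h_right=-1, diff=0 [OK], height=0
  node 9: h_left=0, h_right=0, diff=0 [OK], height=1
  node 19: h_left=-1, h_right=-1, diff=0 [OK], height=0
  node 20: h_left=0, h_right=-1, diff=1 [OK], height=1
  node 17: h_left=1, h_right=1, diff=0 [OK], height=2
  node 24: h_left=-1, h_right=-1, diff=0 [OK], height=0
  node 29: h_left=0, h_right=-1, diff=1 [OK], height=1
  node 35: h_left=-1, h_right=-1, diff=0 [OK], height=0
  node 41: h_left=0, h_right=-1, diff=1 [OK], height=1
  node 31: h_left=1, h_right=1, diff=0 [OK], height=2
  node 22: h_left=2, h_right=2, diff=0 [OK], height=3
All nodes satisfy the balance condition.
Result: Balanced


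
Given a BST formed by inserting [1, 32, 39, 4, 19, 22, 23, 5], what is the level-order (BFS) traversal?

Tree insertion order: [1, 32, 39, 4, 19, 22, 23, 5]
Tree (level-order array): [1, None, 32, 4, 39, None, 19, None, None, 5, 22, None, None, None, 23]
BFS from the root, enqueuing left then right child of each popped node:
  queue [1] -> pop 1, enqueue [32], visited so far: [1]
  queue [32] -> pop 32, enqueue [4, 39], visited so far: [1, 32]
  queue [4, 39] -> pop 4, enqueue [19], visited so far: [1, 32, 4]
  queue [39, 19] -> pop 39, enqueue [none], visited so far: [1, 32, 4, 39]
  queue [19] -> pop 19, enqueue [5, 22], visited so far: [1, 32, 4, 39, 19]
  queue [5, 22] -> pop 5, enqueue [none], visited so far: [1, 32, 4, 39, 19, 5]
  queue [22] -> pop 22, enqueue [23], visited so far: [1, 32, 4, 39, 19, 5, 22]
  queue [23] -> pop 23, enqueue [none], visited so far: [1, 32, 4, 39, 19, 5, 22, 23]
Result: [1, 32, 4, 39, 19, 5, 22, 23]


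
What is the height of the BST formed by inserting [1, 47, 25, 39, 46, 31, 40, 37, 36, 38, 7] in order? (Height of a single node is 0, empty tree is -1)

Insertion order: [1, 47, 25, 39, 46, 31, 40, 37, 36, 38, 7]
Tree (level-order array): [1, None, 47, 25, None, 7, 39, None, None, 31, 46, None, 37, 40, None, 36, 38]
Compute height bottom-up (empty subtree = -1):
  height(7) = 1 + max(-1, -1) = 0
  height(36) = 1 + max(-1, -1) = 0
  height(38) = 1 + max(-1, -1) = 0
  height(37) = 1 + max(0, 0) = 1
  height(31) = 1 + max(-1, 1) = 2
  height(40) = 1 + max(-1, -1) = 0
  height(46) = 1 + max(0, -1) = 1
  height(39) = 1 + max(2, 1) = 3
  height(25) = 1 + max(0, 3) = 4
  height(47) = 1 + max(4, -1) = 5
  height(1) = 1 + max(-1, 5) = 6
Height = 6


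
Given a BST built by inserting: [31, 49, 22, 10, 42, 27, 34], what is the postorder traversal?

Tree insertion order: [31, 49, 22, 10, 42, 27, 34]
Tree (level-order array): [31, 22, 49, 10, 27, 42, None, None, None, None, None, 34]
Postorder traversal: [10, 27, 22, 34, 42, 49, 31]


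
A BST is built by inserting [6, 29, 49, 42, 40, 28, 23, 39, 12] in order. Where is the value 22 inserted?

Starting tree (level order): [6, None, 29, 28, 49, 23, None, 42, None, 12, None, 40, None, None, None, 39]
Insertion path: 6 -> 29 -> 28 -> 23 -> 12
Result: insert 22 as right child of 12
Final tree (level order): [6, None, 29, 28, 49, 23, None, 42, None, 12, None, 40, None, None, 22, 39]


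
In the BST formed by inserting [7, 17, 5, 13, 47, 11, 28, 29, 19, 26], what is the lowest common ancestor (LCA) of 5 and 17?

Tree insertion order: [7, 17, 5, 13, 47, 11, 28, 29, 19, 26]
Tree (level-order array): [7, 5, 17, None, None, 13, 47, 11, None, 28, None, None, None, 19, 29, None, 26]
In a BST, the LCA of p=5, q=17 is the first node v on the
root-to-leaf path with p <= v <= q (go left if both < v, right if both > v).
Walk from root:
  at 7: 5 <= 7 <= 17, this is the LCA
LCA = 7


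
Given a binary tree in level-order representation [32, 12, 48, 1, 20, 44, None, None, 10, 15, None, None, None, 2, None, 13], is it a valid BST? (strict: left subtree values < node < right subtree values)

Level-order array: [32, 12, 48, 1, 20, 44, None, None, 10, 15, None, None, None, 2, None, 13]
Validate using subtree bounds (lo, hi): at each node, require lo < value < hi,
then recurse left with hi=value and right with lo=value.
Preorder trace (stopping at first violation):
  at node 32 with bounds (-inf, +inf): OK
  at node 12 with bounds (-inf, 32): OK
  at node 1 with bounds (-inf, 12): OK
  at node 10 with bounds (1, 12): OK
  at node 2 with bounds (1, 10): OK
  at node 20 with bounds (12, 32): OK
  at node 15 with bounds (12, 20): OK
  at node 13 with bounds (12, 15): OK
  at node 48 with bounds (32, +inf): OK
  at node 44 with bounds (32, 48): OK
No violation found at any node.
Result: Valid BST


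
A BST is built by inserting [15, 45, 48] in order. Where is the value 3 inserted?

Starting tree (level order): [15, None, 45, None, 48]
Insertion path: 15
Result: insert 3 as left child of 15
Final tree (level order): [15, 3, 45, None, None, None, 48]


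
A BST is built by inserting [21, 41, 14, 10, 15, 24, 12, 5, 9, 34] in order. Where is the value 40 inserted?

Starting tree (level order): [21, 14, 41, 10, 15, 24, None, 5, 12, None, None, None, 34, None, 9]
Insertion path: 21 -> 41 -> 24 -> 34
Result: insert 40 as right child of 34
Final tree (level order): [21, 14, 41, 10, 15, 24, None, 5, 12, None, None, None, 34, None, 9, None, None, None, 40]


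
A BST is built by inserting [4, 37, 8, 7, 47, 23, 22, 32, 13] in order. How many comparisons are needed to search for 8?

Search path for 8: 4 -> 37 -> 8
Found: True
Comparisons: 3


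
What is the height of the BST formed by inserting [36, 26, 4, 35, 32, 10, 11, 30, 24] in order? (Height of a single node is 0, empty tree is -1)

Insertion order: [36, 26, 4, 35, 32, 10, 11, 30, 24]
Tree (level-order array): [36, 26, None, 4, 35, None, 10, 32, None, None, 11, 30, None, None, 24]
Compute height bottom-up (empty subtree = -1):
  height(24) = 1 + max(-1, -1) = 0
  height(11) = 1 + max(-1, 0) = 1
  height(10) = 1 + max(-1, 1) = 2
  height(4) = 1 + max(-1, 2) = 3
  height(30) = 1 + max(-1, -1) = 0
  height(32) = 1 + max(0, -1) = 1
  height(35) = 1 + max(1, -1) = 2
  height(26) = 1 + max(3, 2) = 4
  height(36) = 1 + max(4, -1) = 5
Height = 5


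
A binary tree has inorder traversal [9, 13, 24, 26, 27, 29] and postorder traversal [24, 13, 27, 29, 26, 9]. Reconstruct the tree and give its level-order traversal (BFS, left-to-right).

Inorder:   [9, 13, 24, 26, 27, 29]
Postorder: [24, 13, 27, 29, 26, 9]
Algorithm: postorder visits root last, so walk postorder right-to-left;
each value is the root of the current inorder slice — split it at that
value, recurse on the right subtree first, then the left.
Recursive splits:
  root=9; inorder splits into left=[], right=[13, 24, 26, 27, 29]
  root=26; inorder splits into left=[13, 24], right=[27, 29]
  root=29; inorder splits into left=[27], right=[]
  root=27; inorder splits into left=[], right=[]
  root=13; inorder splits into left=[], right=[24]
  root=24; inorder splits into left=[], right=[]
Reconstructed level-order: [9, 26, 13, 29, 24, 27]


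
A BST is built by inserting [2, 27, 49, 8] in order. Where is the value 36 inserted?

Starting tree (level order): [2, None, 27, 8, 49]
Insertion path: 2 -> 27 -> 49
Result: insert 36 as left child of 49
Final tree (level order): [2, None, 27, 8, 49, None, None, 36]


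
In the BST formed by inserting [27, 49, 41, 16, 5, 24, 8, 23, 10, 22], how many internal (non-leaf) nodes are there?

Tree built from: [27, 49, 41, 16, 5, 24, 8, 23, 10, 22]
Tree (level-order array): [27, 16, 49, 5, 24, 41, None, None, 8, 23, None, None, None, None, 10, 22]
Rule: An internal node has at least one child.
Per-node child counts:
  node 27: 2 child(ren)
  node 16: 2 child(ren)
  node 5: 1 child(ren)
  node 8: 1 child(ren)
  node 10: 0 child(ren)
  node 24: 1 child(ren)
  node 23: 1 child(ren)
  node 22: 0 child(ren)
  node 49: 1 child(ren)
  node 41: 0 child(ren)
Matching nodes: [27, 16, 5, 8, 24, 23, 49]
Count of internal (non-leaf) nodes: 7


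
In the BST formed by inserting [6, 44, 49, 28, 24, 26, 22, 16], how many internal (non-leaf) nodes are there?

Tree built from: [6, 44, 49, 28, 24, 26, 22, 16]
Tree (level-order array): [6, None, 44, 28, 49, 24, None, None, None, 22, 26, 16]
Rule: An internal node has at least one child.
Per-node child counts:
  node 6: 1 child(ren)
  node 44: 2 child(ren)
  node 28: 1 child(ren)
  node 24: 2 child(ren)
  node 22: 1 child(ren)
  node 16: 0 child(ren)
  node 26: 0 child(ren)
  node 49: 0 child(ren)
Matching nodes: [6, 44, 28, 24, 22]
Count of internal (non-leaf) nodes: 5


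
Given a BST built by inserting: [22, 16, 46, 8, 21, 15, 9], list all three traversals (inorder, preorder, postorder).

Tree insertion order: [22, 16, 46, 8, 21, 15, 9]
Tree (level-order array): [22, 16, 46, 8, 21, None, None, None, 15, None, None, 9]
Inorder (L, root, R): [8, 9, 15, 16, 21, 22, 46]
Preorder (root, L, R): [22, 16, 8, 15, 9, 21, 46]
Postorder (L, R, root): [9, 15, 8, 21, 16, 46, 22]


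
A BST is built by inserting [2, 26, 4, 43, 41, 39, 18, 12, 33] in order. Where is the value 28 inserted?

Starting tree (level order): [2, None, 26, 4, 43, None, 18, 41, None, 12, None, 39, None, None, None, 33]
Insertion path: 2 -> 26 -> 43 -> 41 -> 39 -> 33
Result: insert 28 as left child of 33
Final tree (level order): [2, None, 26, 4, 43, None, 18, 41, None, 12, None, 39, None, None, None, 33, None, 28]


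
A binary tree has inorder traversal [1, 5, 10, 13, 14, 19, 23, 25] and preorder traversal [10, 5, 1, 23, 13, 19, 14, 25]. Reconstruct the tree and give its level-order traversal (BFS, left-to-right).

Inorder:  [1, 5, 10, 13, 14, 19, 23, 25]
Preorder: [10, 5, 1, 23, 13, 19, 14, 25]
Algorithm: preorder visits root first, so consume preorder in order;
for each root, split the current inorder slice at that value into
left-subtree inorder and right-subtree inorder, then recurse.
Recursive splits:
  root=10; inorder splits into left=[1, 5], right=[13, 14, 19, 23, 25]
  root=5; inorder splits into left=[1], right=[]
  root=1; inorder splits into left=[], right=[]
  root=23; inorder splits into left=[13, 14, 19], right=[25]
  root=13; inorder splits into left=[], right=[14, 19]
  root=19; inorder splits into left=[14], right=[]
  root=14; inorder splits into left=[], right=[]
  root=25; inorder splits into left=[], right=[]
Reconstructed level-order: [10, 5, 23, 1, 13, 25, 19, 14]


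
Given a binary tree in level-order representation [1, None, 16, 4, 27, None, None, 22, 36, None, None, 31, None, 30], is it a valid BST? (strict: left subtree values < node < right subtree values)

Level-order array: [1, None, 16, 4, 27, None, None, 22, 36, None, None, 31, None, 30]
Validate using subtree bounds (lo, hi): at each node, require lo < value < hi,
then recurse left with hi=value and right with lo=value.
Preorder trace (stopping at first violation):
  at node 1 with bounds (-inf, +inf): OK
  at node 16 with bounds (1, +inf): OK
  at node 4 with bounds (1, 16): OK
  at node 27 with bounds (16, +inf): OK
  at node 22 with bounds (16, 27): OK
  at node 36 with bounds (27, +inf): OK
  at node 31 with bounds (27, 36): OK
  at node 30 with bounds (27, 31): OK
No violation found at any node.
Result: Valid BST


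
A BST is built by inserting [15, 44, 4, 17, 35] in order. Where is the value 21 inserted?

Starting tree (level order): [15, 4, 44, None, None, 17, None, None, 35]
Insertion path: 15 -> 44 -> 17 -> 35
Result: insert 21 as left child of 35
Final tree (level order): [15, 4, 44, None, None, 17, None, None, 35, 21]


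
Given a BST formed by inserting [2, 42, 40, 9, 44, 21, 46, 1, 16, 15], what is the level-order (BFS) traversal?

Tree insertion order: [2, 42, 40, 9, 44, 21, 46, 1, 16, 15]
Tree (level-order array): [2, 1, 42, None, None, 40, 44, 9, None, None, 46, None, 21, None, None, 16, None, 15]
BFS from the root, enqueuing left then right child of each popped node:
  queue [2] -> pop 2, enqueue [1, 42], visited so far: [2]
  queue [1, 42] -> pop 1, enqueue [none], visited so far: [2, 1]
  queue [42] -> pop 42, enqueue [40, 44], visited so far: [2, 1, 42]
  queue [40, 44] -> pop 40, enqueue [9], visited so far: [2, 1, 42, 40]
  queue [44, 9] -> pop 44, enqueue [46], visited so far: [2, 1, 42, 40, 44]
  queue [9, 46] -> pop 9, enqueue [21], visited so far: [2, 1, 42, 40, 44, 9]
  queue [46, 21] -> pop 46, enqueue [none], visited so far: [2, 1, 42, 40, 44, 9, 46]
  queue [21] -> pop 21, enqueue [16], visited so far: [2, 1, 42, 40, 44, 9, 46, 21]
  queue [16] -> pop 16, enqueue [15], visited so far: [2, 1, 42, 40, 44, 9, 46, 21, 16]
  queue [15] -> pop 15, enqueue [none], visited so far: [2, 1, 42, 40, 44, 9, 46, 21, 16, 15]
Result: [2, 1, 42, 40, 44, 9, 46, 21, 16, 15]


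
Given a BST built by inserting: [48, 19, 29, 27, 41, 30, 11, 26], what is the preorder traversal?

Tree insertion order: [48, 19, 29, 27, 41, 30, 11, 26]
Tree (level-order array): [48, 19, None, 11, 29, None, None, 27, 41, 26, None, 30]
Preorder traversal: [48, 19, 11, 29, 27, 26, 41, 30]


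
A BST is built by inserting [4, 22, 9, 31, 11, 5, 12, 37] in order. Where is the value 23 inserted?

Starting tree (level order): [4, None, 22, 9, 31, 5, 11, None, 37, None, None, None, 12]
Insertion path: 4 -> 22 -> 31
Result: insert 23 as left child of 31
Final tree (level order): [4, None, 22, 9, 31, 5, 11, 23, 37, None, None, None, 12]


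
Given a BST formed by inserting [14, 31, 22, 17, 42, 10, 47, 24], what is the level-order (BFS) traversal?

Tree insertion order: [14, 31, 22, 17, 42, 10, 47, 24]
Tree (level-order array): [14, 10, 31, None, None, 22, 42, 17, 24, None, 47]
BFS from the root, enqueuing left then right child of each popped node:
  queue [14] -> pop 14, enqueue [10, 31], visited so far: [14]
  queue [10, 31] -> pop 10, enqueue [none], visited so far: [14, 10]
  queue [31] -> pop 31, enqueue [22, 42], visited so far: [14, 10, 31]
  queue [22, 42] -> pop 22, enqueue [17, 24], visited so far: [14, 10, 31, 22]
  queue [42, 17, 24] -> pop 42, enqueue [47], visited so far: [14, 10, 31, 22, 42]
  queue [17, 24, 47] -> pop 17, enqueue [none], visited so far: [14, 10, 31, 22, 42, 17]
  queue [24, 47] -> pop 24, enqueue [none], visited so far: [14, 10, 31, 22, 42, 17, 24]
  queue [47] -> pop 47, enqueue [none], visited so far: [14, 10, 31, 22, 42, 17, 24, 47]
Result: [14, 10, 31, 22, 42, 17, 24, 47]


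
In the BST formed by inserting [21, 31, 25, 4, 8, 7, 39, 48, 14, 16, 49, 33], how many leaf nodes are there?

Tree built from: [21, 31, 25, 4, 8, 7, 39, 48, 14, 16, 49, 33]
Tree (level-order array): [21, 4, 31, None, 8, 25, 39, 7, 14, None, None, 33, 48, None, None, None, 16, None, None, None, 49]
Rule: A leaf has 0 children.
Per-node child counts:
  node 21: 2 child(ren)
  node 4: 1 child(ren)
  node 8: 2 child(ren)
  node 7: 0 child(ren)
  node 14: 1 child(ren)
  node 16: 0 child(ren)
  node 31: 2 child(ren)
  node 25: 0 child(ren)
  node 39: 2 child(ren)
  node 33: 0 child(ren)
  node 48: 1 child(ren)
  node 49: 0 child(ren)
Matching nodes: [7, 16, 25, 33, 49]
Count of leaf nodes: 5


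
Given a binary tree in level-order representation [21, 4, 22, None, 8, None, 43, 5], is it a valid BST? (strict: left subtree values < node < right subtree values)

Level-order array: [21, 4, 22, None, 8, None, 43, 5]
Validate using subtree bounds (lo, hi): at each node, require lo < value < hi,
then recurse left with hi=value and right with lo=value.
Preorder trace (stopping at first violation):
  at node 21 with bounds (-inf, +inf): OK
  at node 4 with bounds (-inf, 21): OK
  at node 8 with bounds (4, 21): OK
  at node 5 with bounds (4, 8): OK
  at node 22 with bounds (21, +inf): OK
  at node 43 with bounds (22, +inf): OK
No violation found at any node.
Result: Valid BST


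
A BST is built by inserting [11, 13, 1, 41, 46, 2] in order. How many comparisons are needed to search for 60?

Search path for 60: 11 -> 13 -> 41 -> 46
Found: False
Comparisons: 4


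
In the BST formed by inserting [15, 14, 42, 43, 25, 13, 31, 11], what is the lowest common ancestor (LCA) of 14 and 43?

Tree insertion order: [15, 14, 42, 43, 25, 13, 31, 11]
Tree (level-order array): [15, 14, 42, 13, None, 25, 43, 11, None, None, 31]
In a BST, the LCA of p=14, q=43 is the first node v on the
root-to-leaf path with p <= v <= q (go left if both < v, right if both > v).
Walk from root:
  at 15: 14 <= 15 <= 43, this is the LCA
LCA = 15


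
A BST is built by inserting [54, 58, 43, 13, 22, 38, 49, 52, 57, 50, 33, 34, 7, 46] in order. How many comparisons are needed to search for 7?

Search path for 7: 54 -> 43 -> 13 -> 7
Found: True
Comparisons: 4


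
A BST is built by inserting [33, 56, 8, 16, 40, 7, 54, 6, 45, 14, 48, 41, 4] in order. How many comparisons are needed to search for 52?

Search path for 52: 33 -> 56 -> 40 -> 54 -> 45 -> 48
Found: False
Comparisons: 6


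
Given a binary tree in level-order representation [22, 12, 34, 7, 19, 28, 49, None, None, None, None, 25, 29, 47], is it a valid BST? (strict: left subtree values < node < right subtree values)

Level-order array: [22, 12, 34, 7, 19, 28, 49, None, None, None, None, 25, 29, 47]
Validate using subtree bounds (lo, hi): at each node, require lo < value < hi,
then recurse left with hi=value and right with lo=value.
Preorder trace (stopping at first violation):
  at node 22 with bounds (-inf, +inf): OK
  at node 12 with bounds (-inf, 22): OK
  at node 7 with bounds (-inf, 12): OK
  at node 19 with bounds (12, 22): OK
  at node 34 with bounds (22, +inf): OK
  at node 28 with bounds (22, 34): OK
  at node 25 with bounds (22, 28): OK
  at node 29 with bounds (28, 34): OK
  at node 49 with bounds (34, +inf): OK
  at node 47 with bounds (34, 49): OK
No violation found at any node.
Result: Valid BST
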